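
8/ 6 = 4/ 3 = 1.33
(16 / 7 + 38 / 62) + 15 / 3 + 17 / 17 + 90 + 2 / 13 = 279427 / 2821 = 99.05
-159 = -159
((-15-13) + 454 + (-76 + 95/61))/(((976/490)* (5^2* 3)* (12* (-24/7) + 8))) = -1471127/20718528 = -0.07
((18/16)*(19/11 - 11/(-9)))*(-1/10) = -0.33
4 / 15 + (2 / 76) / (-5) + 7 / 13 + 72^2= 38419367 / 7410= 5184.80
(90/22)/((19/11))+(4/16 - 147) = -10973/76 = -144.38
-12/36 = -1/3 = -0.33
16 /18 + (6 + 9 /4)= 329 /36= 9.14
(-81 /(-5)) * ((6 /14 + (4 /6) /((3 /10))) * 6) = 9018 /35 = 257.66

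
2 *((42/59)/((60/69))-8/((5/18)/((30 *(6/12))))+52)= -223717/295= -758.36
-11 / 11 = -1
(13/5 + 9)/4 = 29/10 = 2.90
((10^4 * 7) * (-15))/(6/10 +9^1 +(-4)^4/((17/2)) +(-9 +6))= -89250000/3121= -28596.60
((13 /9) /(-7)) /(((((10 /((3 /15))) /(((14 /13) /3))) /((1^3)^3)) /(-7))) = 7 /675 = 0.01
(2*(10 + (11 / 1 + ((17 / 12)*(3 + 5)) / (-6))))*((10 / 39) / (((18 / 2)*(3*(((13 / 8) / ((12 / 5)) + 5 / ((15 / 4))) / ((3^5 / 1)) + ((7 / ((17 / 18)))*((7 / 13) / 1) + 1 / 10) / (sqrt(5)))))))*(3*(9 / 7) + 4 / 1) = -548756436800000 / 77842561647487357 + 54269274571776000*sqrt(5) / 77842561647487357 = 1.55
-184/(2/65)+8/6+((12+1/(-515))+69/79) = -728155132/122055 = -5965.80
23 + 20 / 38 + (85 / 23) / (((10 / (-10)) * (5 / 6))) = 8343 / 437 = 19.09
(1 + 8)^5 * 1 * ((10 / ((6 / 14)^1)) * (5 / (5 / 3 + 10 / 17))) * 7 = 491878170 / 23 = 21386007.39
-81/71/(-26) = 81/1846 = 0.04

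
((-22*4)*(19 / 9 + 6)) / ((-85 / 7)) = 44968 / 765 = 58.78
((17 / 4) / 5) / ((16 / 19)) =1.01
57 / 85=0.67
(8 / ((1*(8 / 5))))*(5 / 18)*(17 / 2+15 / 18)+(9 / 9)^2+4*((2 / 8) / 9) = 380 / 27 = 14.07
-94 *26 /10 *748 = -914056 /5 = -182811.20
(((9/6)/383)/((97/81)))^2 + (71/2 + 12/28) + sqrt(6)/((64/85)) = 85 *sqrt(6)/64 + 1388478395149/38645510428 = 39.18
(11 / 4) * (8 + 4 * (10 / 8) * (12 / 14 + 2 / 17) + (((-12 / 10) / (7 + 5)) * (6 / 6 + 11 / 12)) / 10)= 20192293 / 571200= 35.35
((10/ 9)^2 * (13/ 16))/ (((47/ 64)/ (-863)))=-4487600/ 3807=-1178.78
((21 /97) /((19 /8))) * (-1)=-168 /1843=-0.09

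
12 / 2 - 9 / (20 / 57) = -393 / 20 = -19.65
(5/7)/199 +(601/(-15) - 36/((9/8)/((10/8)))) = -1672918/20895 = -80.06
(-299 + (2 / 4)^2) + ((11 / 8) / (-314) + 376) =194041 / 2512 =77.25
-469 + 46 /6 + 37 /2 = -2657 /6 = -442.83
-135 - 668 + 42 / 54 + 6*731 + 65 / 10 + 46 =65453 / 18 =3636.28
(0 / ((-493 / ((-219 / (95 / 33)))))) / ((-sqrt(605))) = 0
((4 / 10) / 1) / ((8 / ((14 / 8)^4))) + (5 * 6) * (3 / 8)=60001 / 5120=11.72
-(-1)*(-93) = -93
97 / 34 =2.85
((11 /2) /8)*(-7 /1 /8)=-0.60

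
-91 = -91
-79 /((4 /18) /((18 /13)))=-6399 /13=-492.23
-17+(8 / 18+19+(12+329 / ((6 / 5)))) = 5195 / 18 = 288.61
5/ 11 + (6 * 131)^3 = 485587656.45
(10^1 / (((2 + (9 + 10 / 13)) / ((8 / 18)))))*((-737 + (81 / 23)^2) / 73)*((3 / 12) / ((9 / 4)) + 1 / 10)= -378712256 / 478580481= -0.79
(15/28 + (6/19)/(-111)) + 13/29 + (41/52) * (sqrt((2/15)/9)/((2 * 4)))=41 * sqrt(30)/18720 + 560073/570836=0.99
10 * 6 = 60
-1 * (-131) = 131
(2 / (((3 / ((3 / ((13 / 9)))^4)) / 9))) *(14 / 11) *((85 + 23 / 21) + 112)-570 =666469290 / 24167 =27577.66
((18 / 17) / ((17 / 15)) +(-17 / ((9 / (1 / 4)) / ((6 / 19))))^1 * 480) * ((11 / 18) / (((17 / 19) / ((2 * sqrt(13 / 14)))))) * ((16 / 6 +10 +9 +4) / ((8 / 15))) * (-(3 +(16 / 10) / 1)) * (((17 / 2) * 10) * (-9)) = -2698883825 * sqrt(182) / 2312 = -15748241.09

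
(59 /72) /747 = 59 /53784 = 0.00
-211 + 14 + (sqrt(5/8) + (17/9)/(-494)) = -875879/4446 + sqrt(10)/4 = -196.21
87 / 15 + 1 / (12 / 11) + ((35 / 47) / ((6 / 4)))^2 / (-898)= 1199086769 / 178531380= 6.72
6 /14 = 0.43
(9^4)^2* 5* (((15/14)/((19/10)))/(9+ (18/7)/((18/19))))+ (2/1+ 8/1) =16142535955/1558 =10361062.87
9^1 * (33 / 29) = 297 / 29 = 10.24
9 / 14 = 0.64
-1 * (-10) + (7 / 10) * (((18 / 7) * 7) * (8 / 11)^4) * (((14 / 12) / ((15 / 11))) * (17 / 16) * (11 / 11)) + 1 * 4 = 572474 / 33275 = 17.20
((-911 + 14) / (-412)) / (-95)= -897 / 39140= -0.02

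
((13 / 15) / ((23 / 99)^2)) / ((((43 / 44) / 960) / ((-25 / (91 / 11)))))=-7589894400 / 159229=-47666.53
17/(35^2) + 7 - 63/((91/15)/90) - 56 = -15663854/15925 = -983.60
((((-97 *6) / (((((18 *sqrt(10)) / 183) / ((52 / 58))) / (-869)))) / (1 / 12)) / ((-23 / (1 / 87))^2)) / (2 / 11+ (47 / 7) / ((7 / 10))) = 36029104111 *sqrt(10) / 254874683655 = 0.45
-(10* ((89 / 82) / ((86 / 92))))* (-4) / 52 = 20470 / 22919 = 0.89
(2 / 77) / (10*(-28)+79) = -2 / 15477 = -0.00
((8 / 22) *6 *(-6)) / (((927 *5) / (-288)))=4608 / 5665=0.81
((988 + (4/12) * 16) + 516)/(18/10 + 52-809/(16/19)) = -362240/217653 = -1.66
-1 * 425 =-425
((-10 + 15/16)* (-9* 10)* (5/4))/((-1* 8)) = -32625/256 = -127.44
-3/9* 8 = -8/3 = -2.67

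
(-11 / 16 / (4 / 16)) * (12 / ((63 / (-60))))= 220 / 7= 31.43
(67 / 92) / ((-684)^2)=67 / 43042752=0.00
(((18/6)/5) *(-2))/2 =-3/5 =-0.60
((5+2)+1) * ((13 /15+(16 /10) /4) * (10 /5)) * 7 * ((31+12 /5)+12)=483056 /75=6440.75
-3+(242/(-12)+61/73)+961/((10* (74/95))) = 3274927/32412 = 101.04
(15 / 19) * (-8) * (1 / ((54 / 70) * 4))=-2.05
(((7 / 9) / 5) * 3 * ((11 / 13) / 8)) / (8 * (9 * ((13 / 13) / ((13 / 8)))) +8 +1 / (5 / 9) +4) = 77 / 90648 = 0.00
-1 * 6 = -6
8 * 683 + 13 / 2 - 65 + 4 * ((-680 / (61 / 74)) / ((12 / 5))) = 4030.64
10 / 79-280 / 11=-22010 / 869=-25.33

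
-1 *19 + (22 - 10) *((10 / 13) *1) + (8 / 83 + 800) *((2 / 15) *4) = 2249439 / 5395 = 416.95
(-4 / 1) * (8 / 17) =-32 / 17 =-1.88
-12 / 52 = -3 / 13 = -0.23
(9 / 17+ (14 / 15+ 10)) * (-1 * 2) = -22.93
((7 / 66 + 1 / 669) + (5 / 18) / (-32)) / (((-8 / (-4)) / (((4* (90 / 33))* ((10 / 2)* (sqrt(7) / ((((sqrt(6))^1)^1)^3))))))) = 3492575* sqrt(42) / 46626624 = 0.49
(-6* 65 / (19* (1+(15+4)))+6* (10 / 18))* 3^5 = 21303 / 38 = 560.61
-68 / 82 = -0.83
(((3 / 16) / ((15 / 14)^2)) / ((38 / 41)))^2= 4036081 / 129960000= 0.03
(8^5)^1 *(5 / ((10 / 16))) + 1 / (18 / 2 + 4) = 3407873 / 13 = 262144.08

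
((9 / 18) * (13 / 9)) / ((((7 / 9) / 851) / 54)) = 298701 / 7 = 42671.57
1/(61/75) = 75/61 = 1.23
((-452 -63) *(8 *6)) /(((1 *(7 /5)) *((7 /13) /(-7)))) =1606800 /7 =229542.86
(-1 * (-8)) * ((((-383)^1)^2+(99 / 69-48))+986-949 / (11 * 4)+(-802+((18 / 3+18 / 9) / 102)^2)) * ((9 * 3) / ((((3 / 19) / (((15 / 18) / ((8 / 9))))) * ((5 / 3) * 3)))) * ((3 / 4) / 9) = 7342009406623 / 2339744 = 3137954.16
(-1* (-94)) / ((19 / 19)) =94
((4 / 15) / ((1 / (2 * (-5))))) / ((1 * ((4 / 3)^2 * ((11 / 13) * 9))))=-13 / 66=-0.20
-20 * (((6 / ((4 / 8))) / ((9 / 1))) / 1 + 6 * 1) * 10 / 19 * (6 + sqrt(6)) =-8800 / 19 - 4400 * sqrt(6) / 57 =-652.24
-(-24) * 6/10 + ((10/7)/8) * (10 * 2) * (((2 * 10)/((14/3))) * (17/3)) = 24778/245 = 101.13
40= 40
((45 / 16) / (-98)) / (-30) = 3 / 3136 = 0.00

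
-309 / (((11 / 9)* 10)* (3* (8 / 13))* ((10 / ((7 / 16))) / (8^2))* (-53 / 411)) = 34670727 / 116600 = 297.35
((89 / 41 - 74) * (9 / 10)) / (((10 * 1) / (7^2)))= -259749 / 820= -316.77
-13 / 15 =-0.87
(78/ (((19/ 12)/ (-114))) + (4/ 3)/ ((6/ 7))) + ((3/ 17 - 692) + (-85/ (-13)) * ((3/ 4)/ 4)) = -200651657/ 31824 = -6305.04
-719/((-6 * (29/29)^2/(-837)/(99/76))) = -19859499/152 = -130654.60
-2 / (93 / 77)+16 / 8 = 32 / 93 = 0.34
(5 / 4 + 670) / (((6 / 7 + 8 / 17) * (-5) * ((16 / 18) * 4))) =-575127 / 20224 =-28.44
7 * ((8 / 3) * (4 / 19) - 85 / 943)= 177317 / 53751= 3.30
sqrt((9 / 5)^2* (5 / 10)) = 9* sqrt(2) / 10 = 1.27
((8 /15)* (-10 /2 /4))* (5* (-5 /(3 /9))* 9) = 450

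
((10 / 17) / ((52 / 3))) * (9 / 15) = 9 / 442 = 0.02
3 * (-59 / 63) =-59 / 21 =-2.81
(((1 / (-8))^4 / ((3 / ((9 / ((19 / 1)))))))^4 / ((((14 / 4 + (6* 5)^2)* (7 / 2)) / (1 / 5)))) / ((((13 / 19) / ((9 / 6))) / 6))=729 / 396835167765617243586560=0.00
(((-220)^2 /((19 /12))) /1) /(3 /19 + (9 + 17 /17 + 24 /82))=23812800 /8141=2925.05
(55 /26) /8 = 55 /208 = 0.26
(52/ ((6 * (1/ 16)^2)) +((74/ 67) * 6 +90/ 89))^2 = 4956432.92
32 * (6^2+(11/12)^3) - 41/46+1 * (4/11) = 8034079/6831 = 1176.12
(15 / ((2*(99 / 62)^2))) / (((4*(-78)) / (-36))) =4805 / 14157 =0.34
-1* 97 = -97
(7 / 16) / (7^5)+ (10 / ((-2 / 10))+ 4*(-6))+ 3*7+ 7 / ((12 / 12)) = -1767135 / 38416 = -46.00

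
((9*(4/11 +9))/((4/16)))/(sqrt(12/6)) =1854*sqrt(2)/11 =238.36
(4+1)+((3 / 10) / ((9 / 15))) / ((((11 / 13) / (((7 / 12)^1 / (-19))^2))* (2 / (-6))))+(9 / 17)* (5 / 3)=38110771 / 6480672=5.88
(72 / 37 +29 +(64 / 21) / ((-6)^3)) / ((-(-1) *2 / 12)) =1297838 / 6993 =185.59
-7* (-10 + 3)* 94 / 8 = 575.75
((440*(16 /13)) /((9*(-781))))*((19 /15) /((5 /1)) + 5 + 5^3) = -10.04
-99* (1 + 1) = -198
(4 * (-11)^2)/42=242/21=11.52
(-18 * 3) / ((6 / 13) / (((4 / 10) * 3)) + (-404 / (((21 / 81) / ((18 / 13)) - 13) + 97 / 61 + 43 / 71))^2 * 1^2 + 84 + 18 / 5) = -1752896770494698790 / 49859009786761257391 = -0.04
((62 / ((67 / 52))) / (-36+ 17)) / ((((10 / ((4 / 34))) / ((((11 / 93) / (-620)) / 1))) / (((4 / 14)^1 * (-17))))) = -572 / 20718075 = -0.00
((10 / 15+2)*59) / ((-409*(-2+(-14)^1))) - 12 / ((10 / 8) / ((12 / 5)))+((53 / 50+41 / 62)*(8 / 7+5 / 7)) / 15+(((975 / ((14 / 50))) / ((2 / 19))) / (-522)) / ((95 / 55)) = -229684414247 / 3860755500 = -59.49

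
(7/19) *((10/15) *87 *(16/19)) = 6496/361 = 17.99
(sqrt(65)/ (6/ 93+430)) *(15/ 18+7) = 1457 *sqrt(65)/ 79992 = 0.15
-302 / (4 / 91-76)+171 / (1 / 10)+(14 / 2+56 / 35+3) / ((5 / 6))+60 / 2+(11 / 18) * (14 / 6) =1759.32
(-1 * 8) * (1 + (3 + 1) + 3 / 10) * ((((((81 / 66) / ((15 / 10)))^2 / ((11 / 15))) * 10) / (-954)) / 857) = 540 / 1140667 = 0.00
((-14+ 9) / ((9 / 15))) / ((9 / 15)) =-125 / 9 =-13.89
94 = 94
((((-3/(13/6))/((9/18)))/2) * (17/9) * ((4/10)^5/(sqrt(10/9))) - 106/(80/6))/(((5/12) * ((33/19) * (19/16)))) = -9.28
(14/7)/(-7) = -0.29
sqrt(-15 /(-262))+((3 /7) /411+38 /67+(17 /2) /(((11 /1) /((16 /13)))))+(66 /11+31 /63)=sqrt(3930) /262+94640704 /11813373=8.25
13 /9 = 1.44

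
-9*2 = -18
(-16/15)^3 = -4096/3375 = -1.21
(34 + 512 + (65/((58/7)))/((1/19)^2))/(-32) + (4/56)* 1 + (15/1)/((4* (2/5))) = -1248733/12992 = -96.12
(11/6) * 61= 111.83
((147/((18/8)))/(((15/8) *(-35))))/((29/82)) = -18368/6525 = -2.82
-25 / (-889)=25 / 889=0.03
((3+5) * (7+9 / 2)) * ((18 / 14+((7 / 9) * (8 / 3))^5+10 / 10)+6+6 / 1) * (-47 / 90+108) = 2353833663188456 / 4519905705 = 520770.52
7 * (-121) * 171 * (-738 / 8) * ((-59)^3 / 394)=-10976450464287 / 1576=-6964752832.67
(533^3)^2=22927845901396969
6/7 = 0.86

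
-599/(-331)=599/331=1.81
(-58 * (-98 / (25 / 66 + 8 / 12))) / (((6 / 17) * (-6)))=-531454 / 207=-2567.41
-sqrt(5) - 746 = -748.24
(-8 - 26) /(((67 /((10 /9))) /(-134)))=680 /9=75.56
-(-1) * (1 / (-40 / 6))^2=9 / 400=0.02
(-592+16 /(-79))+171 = -33275 /79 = -421.20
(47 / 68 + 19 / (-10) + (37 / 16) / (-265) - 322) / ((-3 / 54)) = 209677689 / 36040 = 5817.92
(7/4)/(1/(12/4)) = 21/4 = 5.25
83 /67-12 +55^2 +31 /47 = 9493915 /3149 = 3014.90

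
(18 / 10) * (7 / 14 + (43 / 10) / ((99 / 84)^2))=39157 / 6050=6.47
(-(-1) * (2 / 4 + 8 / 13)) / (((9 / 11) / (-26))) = -319 / 9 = -35.44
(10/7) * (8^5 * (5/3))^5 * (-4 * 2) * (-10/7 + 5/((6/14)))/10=-203061758763394744188928000000/35721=-5684660529195564071244590.00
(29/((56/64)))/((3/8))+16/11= 20752/231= 89.84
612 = 612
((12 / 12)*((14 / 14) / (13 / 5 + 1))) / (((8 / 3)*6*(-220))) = -1 / 12672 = -0.00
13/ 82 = 0.16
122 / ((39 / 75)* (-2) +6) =24.60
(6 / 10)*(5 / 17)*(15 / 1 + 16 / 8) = 3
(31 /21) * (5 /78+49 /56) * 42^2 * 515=32744215 /26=1259392.88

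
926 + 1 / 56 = 51857 / 56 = 926.02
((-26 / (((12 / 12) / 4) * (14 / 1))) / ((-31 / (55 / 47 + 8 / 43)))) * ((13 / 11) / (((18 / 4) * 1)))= 3705832 / 43417143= 0.09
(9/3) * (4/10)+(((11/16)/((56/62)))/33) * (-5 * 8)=233/840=0.28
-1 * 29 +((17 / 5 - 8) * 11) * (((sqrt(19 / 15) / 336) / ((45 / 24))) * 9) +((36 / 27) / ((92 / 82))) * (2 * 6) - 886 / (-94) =-5744 / 1081 - 253 * sqrt(285) / 5250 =-6.13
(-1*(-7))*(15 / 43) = 105 / 43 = 2.44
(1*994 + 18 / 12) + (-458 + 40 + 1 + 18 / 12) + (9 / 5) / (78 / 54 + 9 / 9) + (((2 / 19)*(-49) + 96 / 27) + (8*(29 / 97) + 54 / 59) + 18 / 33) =62758279493 / 107649630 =582.99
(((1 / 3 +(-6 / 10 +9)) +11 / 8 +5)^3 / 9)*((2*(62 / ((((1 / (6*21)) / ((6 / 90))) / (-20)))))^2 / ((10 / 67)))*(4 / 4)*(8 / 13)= 150410331930940088 / 219375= 685631142705.14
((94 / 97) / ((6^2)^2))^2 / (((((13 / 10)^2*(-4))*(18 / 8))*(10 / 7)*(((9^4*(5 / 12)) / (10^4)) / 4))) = -77315000 / 205348485129723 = -0.00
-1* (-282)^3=22425768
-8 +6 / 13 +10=32 / 13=2.46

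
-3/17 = -0.18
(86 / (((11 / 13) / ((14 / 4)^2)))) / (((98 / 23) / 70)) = 449995 / 22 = 20454.32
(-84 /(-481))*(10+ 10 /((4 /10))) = 2940 /481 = 6.11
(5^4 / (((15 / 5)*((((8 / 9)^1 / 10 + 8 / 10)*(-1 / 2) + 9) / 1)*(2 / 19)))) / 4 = 35625 / 616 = 57.83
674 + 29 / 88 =59341 / 88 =674.33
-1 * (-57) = 57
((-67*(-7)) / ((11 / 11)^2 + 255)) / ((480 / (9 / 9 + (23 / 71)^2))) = 261233 / 61943808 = 0.00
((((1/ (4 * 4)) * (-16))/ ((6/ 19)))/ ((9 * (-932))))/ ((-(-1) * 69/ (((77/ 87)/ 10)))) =1463/ 3021189840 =0.00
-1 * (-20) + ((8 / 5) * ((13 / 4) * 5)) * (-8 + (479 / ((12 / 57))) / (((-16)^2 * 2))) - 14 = -88535 / 1024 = -86.46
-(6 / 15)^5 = -32 / 3125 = -0.01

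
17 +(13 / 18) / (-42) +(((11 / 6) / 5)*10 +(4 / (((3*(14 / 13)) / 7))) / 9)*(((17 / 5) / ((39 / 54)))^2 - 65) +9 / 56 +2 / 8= -6604627 / 36504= -180.93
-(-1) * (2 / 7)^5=32 / 16807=0.00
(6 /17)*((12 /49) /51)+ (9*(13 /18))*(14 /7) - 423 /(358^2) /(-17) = 23597523547 /1814930404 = 13.00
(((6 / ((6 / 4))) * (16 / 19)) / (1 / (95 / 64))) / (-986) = -0.01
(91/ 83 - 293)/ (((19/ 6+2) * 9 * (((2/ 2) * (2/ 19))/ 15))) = -2301660/ 2573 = -894.54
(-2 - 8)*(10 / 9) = -100 / 9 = -11.11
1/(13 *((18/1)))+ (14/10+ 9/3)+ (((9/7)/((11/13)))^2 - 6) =0.71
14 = 14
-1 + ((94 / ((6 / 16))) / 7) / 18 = 187 / 189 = 0.99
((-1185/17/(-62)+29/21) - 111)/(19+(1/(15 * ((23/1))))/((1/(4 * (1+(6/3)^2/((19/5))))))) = -5247109255/920043978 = -5.70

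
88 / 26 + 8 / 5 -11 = -391 / 65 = -6.02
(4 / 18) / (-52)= -1 / 234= -0.00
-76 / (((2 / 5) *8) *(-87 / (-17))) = -1615 / 348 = -4.64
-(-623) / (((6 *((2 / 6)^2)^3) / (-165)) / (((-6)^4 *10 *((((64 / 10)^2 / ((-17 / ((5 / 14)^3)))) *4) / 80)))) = 739954828800 / 833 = 888301115.01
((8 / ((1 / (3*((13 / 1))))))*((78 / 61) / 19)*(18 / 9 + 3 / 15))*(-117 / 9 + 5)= -2141568 / 5795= -369.55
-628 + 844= 216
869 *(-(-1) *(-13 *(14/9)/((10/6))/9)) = -158158/135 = -1171.54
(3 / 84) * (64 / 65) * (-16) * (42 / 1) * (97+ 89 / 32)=-2357.91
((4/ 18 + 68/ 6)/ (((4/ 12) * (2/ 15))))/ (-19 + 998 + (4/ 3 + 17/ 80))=62400/ 235331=0.27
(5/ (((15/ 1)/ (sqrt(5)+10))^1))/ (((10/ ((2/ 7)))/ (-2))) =-4/ 21 - 2 * sqrt(5)/ 105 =-0.23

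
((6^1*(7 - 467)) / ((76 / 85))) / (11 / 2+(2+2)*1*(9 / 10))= -586500 / 1729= -339.21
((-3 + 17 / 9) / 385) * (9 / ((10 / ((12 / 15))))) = -4 / 1925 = -0.00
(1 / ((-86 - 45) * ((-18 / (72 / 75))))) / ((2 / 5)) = 2 / 1965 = 0.00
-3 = -3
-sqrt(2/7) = -sqrt(14)/7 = -0.53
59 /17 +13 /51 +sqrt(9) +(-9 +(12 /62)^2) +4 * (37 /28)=1045927 /343077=3.05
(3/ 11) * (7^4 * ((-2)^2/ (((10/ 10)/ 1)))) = 28812/ 11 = 2619.27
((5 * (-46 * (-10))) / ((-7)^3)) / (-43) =2300 / 14749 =0.16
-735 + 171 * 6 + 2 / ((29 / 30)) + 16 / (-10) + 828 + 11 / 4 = 1122.22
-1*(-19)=19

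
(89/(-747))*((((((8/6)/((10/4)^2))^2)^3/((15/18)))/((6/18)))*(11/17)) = -0.00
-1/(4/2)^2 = -1/4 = -0.25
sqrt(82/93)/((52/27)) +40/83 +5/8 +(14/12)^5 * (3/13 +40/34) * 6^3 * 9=9 * sqrt(7626)/1612 +867840617/146744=5914.46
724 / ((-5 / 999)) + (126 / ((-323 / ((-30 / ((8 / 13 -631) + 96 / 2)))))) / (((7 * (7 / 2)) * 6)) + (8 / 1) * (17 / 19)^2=-235229744053424 / 1626212945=-144648.80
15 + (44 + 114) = 173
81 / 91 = 0.89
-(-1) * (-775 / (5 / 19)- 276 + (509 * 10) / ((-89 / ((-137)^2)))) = -95820879 / 89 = -1076639.09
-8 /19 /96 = -1 /228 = -0.00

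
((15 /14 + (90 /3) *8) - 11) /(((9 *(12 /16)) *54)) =0.63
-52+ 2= -50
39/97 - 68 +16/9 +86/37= -2050979/32301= -63.50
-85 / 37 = -2.30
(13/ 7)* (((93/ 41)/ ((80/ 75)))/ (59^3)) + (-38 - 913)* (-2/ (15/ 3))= 1793776990611/ 4715501840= 380.40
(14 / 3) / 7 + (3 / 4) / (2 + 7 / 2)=53 / 66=0.80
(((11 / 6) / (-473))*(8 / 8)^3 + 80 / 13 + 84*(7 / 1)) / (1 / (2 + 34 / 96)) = 225184027 / 160992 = 1398.73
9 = 9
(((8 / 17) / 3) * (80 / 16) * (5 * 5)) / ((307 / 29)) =1.85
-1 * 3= -3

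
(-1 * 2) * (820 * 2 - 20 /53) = -173800 /53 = -3279.25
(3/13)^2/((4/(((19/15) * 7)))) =399/3380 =0.12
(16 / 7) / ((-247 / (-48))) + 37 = 64741 / 1729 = 37.44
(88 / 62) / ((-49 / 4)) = -176 / 1519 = -0.12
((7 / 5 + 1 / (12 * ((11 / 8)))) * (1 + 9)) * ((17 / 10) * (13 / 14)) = 53261 / 2310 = 23.06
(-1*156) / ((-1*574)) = 78 / 287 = 0.27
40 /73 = 0.55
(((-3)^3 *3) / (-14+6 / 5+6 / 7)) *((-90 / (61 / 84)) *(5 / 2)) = -2101.40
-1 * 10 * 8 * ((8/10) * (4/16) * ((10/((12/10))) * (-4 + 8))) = -1600/3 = -533.33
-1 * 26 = -26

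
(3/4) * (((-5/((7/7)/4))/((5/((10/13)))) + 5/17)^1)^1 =-1845/884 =-2.09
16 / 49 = 0.33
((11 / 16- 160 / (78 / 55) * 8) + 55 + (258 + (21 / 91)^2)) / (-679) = 4776535 / 5508048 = 0.87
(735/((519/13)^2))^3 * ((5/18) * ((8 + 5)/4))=4613937672833125/52116216477581016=0.09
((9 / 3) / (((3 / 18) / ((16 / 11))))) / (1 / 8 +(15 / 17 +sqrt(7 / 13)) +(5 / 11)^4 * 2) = 23406399867136 / 536362888675 - 11533910874112 * sqrt(91) / 3754540220725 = 14.33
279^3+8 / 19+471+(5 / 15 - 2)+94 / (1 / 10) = 1237985779 / 57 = 21719048.75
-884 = -884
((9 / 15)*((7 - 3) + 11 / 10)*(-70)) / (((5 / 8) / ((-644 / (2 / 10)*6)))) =33106752 / 5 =6621350.40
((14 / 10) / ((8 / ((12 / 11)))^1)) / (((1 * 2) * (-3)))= -7 / 220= -0.03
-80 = -80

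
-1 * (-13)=13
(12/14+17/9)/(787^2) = 173/39020247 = 0.00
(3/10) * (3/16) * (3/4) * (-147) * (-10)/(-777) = -189/2368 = -0.08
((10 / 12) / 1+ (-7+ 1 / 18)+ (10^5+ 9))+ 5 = 900071 / 9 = 100007.89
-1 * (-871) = 871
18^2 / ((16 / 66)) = 2673 / 2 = 1336.50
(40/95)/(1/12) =96/19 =5.05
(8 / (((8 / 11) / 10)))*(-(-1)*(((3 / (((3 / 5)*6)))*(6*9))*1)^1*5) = 24750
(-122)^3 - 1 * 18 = -1815866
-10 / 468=-0.02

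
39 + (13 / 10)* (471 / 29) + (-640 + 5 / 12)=-579.47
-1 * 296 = -296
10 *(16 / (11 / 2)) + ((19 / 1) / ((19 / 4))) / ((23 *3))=22124 / 759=29.15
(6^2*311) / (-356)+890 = 76411 / 89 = 858.55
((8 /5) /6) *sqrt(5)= 4 *sqrt(5) /15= 0.60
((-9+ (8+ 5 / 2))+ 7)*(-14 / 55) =-119 / 55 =-2.16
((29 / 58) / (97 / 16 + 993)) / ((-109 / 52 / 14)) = -5824 / 1742365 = -0.00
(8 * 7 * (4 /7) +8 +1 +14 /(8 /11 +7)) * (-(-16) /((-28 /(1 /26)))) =-7278 /7735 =-0.94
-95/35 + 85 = 576/7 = 82.29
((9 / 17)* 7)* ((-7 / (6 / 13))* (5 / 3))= -3185 / 34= -93.68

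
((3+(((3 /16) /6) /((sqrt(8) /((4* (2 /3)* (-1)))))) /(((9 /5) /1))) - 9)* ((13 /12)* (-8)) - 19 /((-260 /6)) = 65* sqrt(2) /648+6817 /130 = 52.58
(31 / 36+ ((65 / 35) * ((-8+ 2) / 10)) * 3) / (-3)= 3127 / 3780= 0.83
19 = 19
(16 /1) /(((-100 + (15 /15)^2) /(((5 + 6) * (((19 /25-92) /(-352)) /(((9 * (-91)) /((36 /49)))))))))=0.00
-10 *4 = -40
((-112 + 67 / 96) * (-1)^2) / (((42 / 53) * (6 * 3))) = -566305 / 72576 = -7.80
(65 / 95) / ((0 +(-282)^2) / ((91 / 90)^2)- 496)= 107653 / 12160703456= 0.00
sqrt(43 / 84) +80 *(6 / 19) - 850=-15670 / 19 +sqrt(903) / 42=-824.02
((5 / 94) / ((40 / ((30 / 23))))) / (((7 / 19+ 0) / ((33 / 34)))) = 9405 / 2058224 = 0.00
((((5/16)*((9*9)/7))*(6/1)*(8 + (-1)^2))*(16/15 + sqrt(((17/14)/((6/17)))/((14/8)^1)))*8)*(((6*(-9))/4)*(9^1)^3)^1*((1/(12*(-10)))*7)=4782969/5 + 81310473*sqrt(3)/112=2214039.07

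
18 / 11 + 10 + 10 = 238 / 11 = 21.64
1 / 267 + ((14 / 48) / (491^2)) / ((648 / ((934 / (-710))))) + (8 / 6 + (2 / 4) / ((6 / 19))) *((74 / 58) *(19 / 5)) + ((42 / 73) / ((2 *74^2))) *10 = 4856206654116280003207 / 343314303399368550720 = 14.15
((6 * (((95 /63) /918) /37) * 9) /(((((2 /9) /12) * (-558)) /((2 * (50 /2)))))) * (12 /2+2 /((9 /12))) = -123500 /1228437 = -0.10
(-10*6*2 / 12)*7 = -70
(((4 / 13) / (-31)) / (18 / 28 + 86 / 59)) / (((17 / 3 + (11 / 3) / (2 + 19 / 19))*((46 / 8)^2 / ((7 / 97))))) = -1665216 / 1112227491115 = -0.00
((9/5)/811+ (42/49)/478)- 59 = -59.00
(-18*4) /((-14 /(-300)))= -10800 /7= -1542.86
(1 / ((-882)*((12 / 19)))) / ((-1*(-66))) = -19 / 698544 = -0.00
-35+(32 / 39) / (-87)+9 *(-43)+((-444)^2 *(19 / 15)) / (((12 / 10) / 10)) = 7058993962 / 3393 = 2080457.99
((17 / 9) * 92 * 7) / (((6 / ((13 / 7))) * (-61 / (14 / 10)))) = -71162 / 8235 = -8.64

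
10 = 10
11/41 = 0.27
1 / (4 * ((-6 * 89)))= -0.00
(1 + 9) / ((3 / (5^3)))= 1250 / 3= 416.67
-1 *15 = -15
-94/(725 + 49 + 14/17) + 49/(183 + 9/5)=62521/434676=0.14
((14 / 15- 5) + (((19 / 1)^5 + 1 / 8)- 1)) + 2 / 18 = 2476094.17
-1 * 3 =-3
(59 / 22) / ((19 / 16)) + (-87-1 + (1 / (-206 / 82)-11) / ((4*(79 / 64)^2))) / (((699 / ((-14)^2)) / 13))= -30552607852456 / 93910654893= -325.34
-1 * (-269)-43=226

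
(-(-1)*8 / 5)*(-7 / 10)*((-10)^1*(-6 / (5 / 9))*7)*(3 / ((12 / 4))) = -21168 / 25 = -846.72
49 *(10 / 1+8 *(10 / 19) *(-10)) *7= -209230 / 19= -11012.11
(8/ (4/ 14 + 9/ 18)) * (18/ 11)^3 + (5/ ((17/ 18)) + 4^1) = 13417406/ 248897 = 53.91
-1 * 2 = -2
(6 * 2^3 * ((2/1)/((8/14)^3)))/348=343/232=1.48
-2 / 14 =-1 / 7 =-0.14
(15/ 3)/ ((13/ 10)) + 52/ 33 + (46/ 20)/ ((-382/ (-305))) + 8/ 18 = 7573861/ 983268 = 7.70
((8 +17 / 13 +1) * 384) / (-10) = -25728 / 65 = -395.82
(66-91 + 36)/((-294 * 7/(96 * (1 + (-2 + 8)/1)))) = -176/49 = -3.59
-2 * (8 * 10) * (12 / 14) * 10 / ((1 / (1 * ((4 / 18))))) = -6400 / 21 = -304.76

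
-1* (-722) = 722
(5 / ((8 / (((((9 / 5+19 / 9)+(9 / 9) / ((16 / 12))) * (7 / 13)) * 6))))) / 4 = 5873 / 2496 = 2.35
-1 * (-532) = 532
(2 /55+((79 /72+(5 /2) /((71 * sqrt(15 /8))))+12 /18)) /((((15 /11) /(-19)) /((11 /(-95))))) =2.95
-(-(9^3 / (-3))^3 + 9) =-14348916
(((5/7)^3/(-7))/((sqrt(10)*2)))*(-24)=150*sqrt(10)/2401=0.20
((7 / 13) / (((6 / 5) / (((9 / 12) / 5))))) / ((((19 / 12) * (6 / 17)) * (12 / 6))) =119 / 1976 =0.06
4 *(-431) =-1724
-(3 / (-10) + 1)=-7 / 10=-0.70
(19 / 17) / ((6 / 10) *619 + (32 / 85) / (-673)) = 12787 / 4249181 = 0.00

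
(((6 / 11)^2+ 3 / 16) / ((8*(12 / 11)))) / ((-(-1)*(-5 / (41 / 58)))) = -12833 / 1633280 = -0.01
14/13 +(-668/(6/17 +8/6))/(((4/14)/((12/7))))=-1328050/559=-2375.76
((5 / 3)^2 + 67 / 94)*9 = 2953 / 94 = 31.41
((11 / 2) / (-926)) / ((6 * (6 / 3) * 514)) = -11 / 11423136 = -0.00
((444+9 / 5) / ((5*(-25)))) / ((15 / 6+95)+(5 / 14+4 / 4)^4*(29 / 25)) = -85629264 / 2435457725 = -0.04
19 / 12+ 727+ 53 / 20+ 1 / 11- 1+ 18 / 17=4103059 / 5610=731.38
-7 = -7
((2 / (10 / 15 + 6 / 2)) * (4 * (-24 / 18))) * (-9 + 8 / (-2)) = 416 / 11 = 37.82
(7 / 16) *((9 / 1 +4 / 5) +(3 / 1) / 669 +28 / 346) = 6673961 / 1543160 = 4.32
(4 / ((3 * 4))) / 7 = 1 / 21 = 0.05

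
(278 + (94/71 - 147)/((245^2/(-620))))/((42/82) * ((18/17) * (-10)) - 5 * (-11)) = 166051343734/29453127025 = 5.64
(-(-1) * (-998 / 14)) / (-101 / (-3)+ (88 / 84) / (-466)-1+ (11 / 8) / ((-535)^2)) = -798684529800 / 365971918423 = -2.18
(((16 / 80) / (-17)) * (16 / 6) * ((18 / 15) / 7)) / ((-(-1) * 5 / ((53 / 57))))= -0.00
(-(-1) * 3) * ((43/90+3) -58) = -163.57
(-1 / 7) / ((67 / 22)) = -22 / 469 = -0.05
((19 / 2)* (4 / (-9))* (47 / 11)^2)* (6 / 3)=-167884 / 1089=-154.16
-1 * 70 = -70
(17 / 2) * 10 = 85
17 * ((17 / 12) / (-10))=-289 / 120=-2.41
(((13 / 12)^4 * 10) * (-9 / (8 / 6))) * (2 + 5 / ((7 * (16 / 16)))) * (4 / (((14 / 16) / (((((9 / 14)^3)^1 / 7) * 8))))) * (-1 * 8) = 659330685 / 235298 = 2802.11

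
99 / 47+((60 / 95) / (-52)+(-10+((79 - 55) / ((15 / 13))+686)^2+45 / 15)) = 144985188229 / 290225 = 499561.33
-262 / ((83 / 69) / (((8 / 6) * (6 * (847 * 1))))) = -122496528 / 83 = -1475861.78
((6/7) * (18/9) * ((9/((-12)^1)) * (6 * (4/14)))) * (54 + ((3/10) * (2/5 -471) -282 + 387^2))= -403379514/1225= -329289.40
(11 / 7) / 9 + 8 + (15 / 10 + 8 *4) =5251 / 126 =41.67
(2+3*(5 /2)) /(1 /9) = 171 /2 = 85.50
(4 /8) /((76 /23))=23 /152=0.15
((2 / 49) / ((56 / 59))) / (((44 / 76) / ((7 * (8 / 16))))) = 1121 / 4312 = 0.26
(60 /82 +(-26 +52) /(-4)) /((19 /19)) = -473 /82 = -5.77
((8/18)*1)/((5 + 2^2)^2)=4/729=0.01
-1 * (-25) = 25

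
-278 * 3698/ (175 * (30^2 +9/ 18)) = -2056088/ 315175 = -6.52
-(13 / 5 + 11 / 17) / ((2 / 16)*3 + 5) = -2208 / 3655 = -0.60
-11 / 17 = -0.65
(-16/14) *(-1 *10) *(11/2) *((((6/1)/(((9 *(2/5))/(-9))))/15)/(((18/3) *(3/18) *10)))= -6.29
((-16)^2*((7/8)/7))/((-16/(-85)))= 170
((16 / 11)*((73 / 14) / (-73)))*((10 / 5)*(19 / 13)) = -0.30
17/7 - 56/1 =-375/7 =-53.57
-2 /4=-1 /2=-0.50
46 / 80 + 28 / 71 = 2753 / 2840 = 0.97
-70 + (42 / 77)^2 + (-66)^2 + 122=533404 / 121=4408.30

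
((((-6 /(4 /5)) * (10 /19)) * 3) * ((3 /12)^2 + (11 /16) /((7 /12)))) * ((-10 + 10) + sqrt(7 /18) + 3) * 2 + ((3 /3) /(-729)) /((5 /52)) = -342047453 /3878280- 10425 * sqrt(14) /2128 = -106.53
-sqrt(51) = -7.14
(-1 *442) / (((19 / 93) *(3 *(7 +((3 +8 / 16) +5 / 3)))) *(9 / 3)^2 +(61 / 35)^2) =-33569900 / 5327927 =-6.30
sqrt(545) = 23.35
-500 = -500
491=491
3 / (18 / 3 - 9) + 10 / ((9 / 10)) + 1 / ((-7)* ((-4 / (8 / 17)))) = 10847 / 1071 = 10.13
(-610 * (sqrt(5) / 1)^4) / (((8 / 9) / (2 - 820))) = 28067625 / 2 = 14033812.50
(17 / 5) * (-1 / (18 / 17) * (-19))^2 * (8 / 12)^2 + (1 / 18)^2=7094417 / 14580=486.59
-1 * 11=-11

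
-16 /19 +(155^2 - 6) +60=457485 /19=24078.16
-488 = -488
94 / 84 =47 / 42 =1.12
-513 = -513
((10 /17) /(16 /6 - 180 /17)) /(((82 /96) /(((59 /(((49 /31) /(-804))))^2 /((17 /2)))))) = -1556940460504320 /169023197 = -9211401.09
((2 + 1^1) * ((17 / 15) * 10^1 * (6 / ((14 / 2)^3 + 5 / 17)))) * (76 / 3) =21964 / 1459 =15.05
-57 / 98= -0.58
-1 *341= -341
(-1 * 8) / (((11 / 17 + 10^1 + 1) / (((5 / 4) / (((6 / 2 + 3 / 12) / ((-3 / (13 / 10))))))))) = 3400 / 5577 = 0.61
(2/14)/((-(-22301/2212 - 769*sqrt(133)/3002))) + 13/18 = 16573363/22465566 - 4424*sqrt(133)/11232783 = 0.73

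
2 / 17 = 0.12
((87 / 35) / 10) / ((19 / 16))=696 / 3325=0.21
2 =2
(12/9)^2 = 16/9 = 1.78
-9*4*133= -4788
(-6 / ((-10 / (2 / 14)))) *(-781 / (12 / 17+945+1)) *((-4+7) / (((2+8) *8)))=-119493 / 45063200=-0.00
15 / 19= 0.79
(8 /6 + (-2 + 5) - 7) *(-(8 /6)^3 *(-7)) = -3584 /81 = -44.25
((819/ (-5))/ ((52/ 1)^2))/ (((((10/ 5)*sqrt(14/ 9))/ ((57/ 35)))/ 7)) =-1539*sqrt(14)/ 20800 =-0.28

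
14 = 14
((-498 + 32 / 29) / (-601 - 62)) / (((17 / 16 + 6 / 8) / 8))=1844480 / 557583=3.31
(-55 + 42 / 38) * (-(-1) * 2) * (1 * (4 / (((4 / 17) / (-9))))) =313344 / 19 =16491.79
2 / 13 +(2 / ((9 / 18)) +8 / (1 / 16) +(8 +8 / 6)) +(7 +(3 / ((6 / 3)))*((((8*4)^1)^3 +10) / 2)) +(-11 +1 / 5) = 9641263 / 390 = 24721.19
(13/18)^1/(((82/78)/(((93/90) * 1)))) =5239/7380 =0.71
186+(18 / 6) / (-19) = 3531 / 19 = 185.84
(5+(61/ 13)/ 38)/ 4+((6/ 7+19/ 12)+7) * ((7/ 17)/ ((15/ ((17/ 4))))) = 423661/ 177840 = 2.38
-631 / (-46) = 631 / 46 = 13.72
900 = 900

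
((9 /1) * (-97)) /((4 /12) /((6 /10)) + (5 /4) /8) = -1226.46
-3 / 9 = -1 / 3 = -0.33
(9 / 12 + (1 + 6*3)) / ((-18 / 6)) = -79 / 12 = -6.58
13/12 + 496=5965/12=497.08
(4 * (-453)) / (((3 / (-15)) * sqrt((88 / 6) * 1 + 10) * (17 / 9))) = 40770 * sqrt(222) / 629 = 965.75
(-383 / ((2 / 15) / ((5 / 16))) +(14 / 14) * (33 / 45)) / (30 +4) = -430523 / 16320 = -26.38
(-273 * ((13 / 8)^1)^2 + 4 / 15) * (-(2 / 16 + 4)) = 7609789 / 2560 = 2972.57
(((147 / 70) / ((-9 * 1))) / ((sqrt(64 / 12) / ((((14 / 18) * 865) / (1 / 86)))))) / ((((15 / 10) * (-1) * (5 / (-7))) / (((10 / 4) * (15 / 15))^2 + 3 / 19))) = -1242617999 * sqrt(3) / 61560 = -34962.27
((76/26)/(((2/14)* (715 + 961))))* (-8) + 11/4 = 57789/21788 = 2.65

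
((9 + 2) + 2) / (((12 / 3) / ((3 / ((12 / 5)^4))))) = 8125 / 27648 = 0.29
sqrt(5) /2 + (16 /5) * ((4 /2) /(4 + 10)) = 16 /35 + sqrt(5) /2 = 1.58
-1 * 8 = -8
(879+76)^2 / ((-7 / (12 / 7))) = -10944300 / 49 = -223353.06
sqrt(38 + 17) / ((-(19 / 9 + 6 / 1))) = -9*sqrt(55) / 73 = -0.91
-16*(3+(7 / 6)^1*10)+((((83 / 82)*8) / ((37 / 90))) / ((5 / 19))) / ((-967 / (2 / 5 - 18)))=-5133649664 / 22004085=-233.30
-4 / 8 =-1 / 2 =-0.50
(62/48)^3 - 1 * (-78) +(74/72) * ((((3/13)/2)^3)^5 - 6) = 13402546985781054423693157/181144008966858399940608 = 73.99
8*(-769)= -6152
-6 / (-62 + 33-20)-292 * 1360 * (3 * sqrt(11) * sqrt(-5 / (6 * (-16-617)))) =6 / 49-198560 * sqrt(23210) / 211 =-143366.11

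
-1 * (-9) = 9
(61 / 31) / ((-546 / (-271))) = 16531 / 16926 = 0.98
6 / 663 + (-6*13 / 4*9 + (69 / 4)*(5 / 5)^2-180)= -299005 / 884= -338.24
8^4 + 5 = 4101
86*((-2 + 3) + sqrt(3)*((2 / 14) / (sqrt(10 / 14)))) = 86*sqrt(105) / 35 + 86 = 111.18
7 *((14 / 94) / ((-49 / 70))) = -70 / 47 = -1.49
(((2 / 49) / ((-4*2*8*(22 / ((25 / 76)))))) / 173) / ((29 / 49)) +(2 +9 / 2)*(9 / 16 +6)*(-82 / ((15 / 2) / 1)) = -125188839801 / 268429568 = -466.38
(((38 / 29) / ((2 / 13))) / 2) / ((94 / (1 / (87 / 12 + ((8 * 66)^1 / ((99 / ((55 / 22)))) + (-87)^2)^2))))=2223 / 2821006956811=0.00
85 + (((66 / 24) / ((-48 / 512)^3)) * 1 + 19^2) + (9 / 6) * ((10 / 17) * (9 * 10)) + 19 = -1282019 / 459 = -2793.07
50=50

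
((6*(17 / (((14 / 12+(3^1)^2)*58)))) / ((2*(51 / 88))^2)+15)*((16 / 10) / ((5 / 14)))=50956304 / 751825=67.78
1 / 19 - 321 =-6098 / 19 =-320.95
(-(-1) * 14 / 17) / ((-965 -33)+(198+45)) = -14 / 12835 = -0.00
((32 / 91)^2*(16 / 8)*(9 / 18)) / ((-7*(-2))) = 512 / 57967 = 0.01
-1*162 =-162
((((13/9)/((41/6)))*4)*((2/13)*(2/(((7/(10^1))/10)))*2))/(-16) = -400/861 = -0.46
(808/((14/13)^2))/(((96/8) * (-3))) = -17069/882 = -19.35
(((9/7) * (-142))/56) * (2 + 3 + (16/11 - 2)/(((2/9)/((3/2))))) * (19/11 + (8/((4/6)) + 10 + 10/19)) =-93933639/901208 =-104.23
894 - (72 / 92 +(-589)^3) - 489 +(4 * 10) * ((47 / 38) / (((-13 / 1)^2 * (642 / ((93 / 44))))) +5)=35523992414202251 / 173849962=204337073.22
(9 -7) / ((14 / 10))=1.43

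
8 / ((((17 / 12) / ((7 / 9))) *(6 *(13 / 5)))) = 560 / 1989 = 0.28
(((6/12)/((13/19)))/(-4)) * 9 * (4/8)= -171/208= -0.82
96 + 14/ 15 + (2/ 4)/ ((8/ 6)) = 11677/ 120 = 97.31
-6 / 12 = -0.50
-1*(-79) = 79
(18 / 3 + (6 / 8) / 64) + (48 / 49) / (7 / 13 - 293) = 143276439 / 23846144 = 6.01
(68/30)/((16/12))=17/10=1.70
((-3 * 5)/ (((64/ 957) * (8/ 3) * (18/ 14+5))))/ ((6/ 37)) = -337995/ 4096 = -82.52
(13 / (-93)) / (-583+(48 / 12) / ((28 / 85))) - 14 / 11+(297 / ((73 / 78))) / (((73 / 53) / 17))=85297409187689 / 21784461732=3915.52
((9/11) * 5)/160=9/352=0.03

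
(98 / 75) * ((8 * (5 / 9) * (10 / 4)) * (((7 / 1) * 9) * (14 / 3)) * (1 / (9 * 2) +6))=2093672 / 81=25847.80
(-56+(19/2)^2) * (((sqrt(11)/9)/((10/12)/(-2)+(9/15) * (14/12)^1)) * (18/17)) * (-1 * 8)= -32880 * sqrt(11)/289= -377.34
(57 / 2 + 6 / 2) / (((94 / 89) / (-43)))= -241101 / 188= -1282.45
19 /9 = 2.11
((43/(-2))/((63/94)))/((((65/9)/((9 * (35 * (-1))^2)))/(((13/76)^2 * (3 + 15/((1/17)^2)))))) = -17950633155/2888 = -6215593.20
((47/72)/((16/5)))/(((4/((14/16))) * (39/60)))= 8225/119808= 0.07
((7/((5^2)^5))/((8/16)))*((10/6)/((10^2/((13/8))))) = 91/2343750000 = 0.00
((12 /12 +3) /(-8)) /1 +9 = 17 /2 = 8.50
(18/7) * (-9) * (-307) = 49734/7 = 7104.86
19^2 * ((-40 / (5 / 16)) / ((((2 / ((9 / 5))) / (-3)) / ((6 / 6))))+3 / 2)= 1253031 / 10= 125303.10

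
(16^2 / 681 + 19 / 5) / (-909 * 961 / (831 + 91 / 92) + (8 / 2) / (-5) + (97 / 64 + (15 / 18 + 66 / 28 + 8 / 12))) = -487587482816 / 122060361568251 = -0.00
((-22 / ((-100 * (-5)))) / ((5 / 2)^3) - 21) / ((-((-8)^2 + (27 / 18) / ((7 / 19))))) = 4594366 / 14890625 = 0.31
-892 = -892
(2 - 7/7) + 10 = 11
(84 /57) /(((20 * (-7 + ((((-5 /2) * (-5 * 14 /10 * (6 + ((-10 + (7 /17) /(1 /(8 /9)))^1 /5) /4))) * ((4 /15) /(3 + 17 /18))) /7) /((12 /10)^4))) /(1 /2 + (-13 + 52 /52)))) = 0.13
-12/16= -3/4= -0.75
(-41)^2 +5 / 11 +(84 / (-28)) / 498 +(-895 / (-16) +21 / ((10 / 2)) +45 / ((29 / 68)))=1847.10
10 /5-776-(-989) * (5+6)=10105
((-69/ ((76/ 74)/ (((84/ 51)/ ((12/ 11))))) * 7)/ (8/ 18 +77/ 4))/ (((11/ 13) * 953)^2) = -126848358/ 2287848403093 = -0.00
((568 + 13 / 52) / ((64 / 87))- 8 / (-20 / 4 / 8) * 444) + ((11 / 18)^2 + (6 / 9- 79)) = 661240451 / 103680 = 6377.70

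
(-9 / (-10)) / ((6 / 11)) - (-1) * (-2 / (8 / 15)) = -21 / 10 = -2.10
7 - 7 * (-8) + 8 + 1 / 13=924 / 13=71.08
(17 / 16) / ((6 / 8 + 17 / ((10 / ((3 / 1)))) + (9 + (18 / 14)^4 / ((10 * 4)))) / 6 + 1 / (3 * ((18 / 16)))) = 1102059 / 2886287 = 0.38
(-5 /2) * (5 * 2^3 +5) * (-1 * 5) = 1125 /2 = 562.50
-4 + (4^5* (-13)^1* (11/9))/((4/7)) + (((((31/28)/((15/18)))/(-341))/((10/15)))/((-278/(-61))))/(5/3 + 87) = -29186512471463/1024919280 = -28476.89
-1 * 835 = -835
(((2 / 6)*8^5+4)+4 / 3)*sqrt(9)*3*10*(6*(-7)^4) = 14168589120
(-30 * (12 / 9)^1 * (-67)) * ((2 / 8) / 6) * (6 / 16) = 335 / 8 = 41.88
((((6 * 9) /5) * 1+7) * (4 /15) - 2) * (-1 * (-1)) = 206 /75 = 2.75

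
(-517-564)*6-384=-6870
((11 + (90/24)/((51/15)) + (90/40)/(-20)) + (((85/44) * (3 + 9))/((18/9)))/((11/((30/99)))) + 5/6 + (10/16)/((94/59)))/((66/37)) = 15977836133/2105668620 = 7.59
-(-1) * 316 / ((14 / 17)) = 2686 / 7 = 383.71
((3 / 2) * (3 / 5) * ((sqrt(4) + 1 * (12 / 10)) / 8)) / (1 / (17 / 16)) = 153 / 400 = 0.38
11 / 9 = 1.22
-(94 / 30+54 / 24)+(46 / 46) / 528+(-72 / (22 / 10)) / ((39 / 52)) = -129407 / 2640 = -49.02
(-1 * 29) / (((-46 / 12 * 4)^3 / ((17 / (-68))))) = -783 / 389344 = -0.00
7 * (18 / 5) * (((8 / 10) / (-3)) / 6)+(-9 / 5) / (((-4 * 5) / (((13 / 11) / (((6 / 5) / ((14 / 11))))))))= -12187 / 12100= -1.01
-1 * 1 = -1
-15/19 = -0.79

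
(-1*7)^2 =49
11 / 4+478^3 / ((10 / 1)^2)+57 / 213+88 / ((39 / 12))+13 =100809747521 / 92300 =1092196.61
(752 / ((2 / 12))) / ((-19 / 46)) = -207552 / 19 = -10923.79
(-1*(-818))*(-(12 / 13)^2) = -117792 / 169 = -696.99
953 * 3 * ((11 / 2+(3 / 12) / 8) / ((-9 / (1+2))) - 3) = -443145 / 32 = -13848.28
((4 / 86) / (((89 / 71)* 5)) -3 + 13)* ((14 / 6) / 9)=1340444 / 516645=2.59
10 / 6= 5 / 3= 1.67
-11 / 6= -1.83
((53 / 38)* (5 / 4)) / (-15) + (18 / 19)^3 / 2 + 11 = 1861627 / 164616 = 11.31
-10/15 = -2/3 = -0.67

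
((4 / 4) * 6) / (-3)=-2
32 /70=16 /35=0.46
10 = 10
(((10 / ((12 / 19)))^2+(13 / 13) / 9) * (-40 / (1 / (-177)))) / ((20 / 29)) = 15448619 / 6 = 2574769.83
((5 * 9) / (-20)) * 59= -132.75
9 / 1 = 9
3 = 3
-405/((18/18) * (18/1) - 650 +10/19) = 7695/11998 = 0.64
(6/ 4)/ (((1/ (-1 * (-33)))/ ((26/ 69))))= 429/ 23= 18.65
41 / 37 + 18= 707 / 37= 19.11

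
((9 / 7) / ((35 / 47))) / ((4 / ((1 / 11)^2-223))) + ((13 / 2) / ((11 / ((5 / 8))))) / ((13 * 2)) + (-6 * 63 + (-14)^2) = -263946093 / 948640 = -278.24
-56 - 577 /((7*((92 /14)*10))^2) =-11850177 /211600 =-56.00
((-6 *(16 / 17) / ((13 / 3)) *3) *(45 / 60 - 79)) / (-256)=-8451 / 7072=-1.19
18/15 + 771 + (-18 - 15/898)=3386283/4490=754.18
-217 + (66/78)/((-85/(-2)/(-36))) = -240577/1105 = -217.72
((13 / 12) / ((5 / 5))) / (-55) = -13 / 660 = -0.02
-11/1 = -11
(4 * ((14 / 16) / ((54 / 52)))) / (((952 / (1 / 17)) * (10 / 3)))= 13 / 208080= 0.00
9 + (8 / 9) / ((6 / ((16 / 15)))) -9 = 64 / 405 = 0.16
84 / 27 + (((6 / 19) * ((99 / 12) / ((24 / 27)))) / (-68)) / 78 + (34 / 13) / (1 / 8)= 116256655 / 4837248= 24.03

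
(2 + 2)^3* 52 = 3328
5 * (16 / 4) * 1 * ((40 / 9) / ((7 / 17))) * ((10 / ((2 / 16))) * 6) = 2176000 / 21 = 103619.05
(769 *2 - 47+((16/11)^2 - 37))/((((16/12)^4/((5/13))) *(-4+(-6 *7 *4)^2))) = 7135695/1136385536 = 0.01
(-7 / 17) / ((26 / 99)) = -693 / 442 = -1.57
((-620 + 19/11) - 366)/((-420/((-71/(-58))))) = 256239/89320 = 2.87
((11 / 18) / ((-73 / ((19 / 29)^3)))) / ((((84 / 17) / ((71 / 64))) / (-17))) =1548138031 / 172285456896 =0.01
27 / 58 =0.47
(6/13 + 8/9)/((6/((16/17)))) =1264/5967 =0.21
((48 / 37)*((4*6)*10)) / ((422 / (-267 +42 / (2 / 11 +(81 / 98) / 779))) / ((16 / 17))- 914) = -528493455360 / 1571822569849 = -0.34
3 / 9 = 1 / 3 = 0.33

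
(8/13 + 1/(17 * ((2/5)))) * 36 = 6066/221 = 27.45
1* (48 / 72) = 2 / 3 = 0.67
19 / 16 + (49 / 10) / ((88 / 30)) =503 / 176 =2.86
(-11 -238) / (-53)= 249 / 53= 4.70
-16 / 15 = -1.07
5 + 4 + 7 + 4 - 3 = 17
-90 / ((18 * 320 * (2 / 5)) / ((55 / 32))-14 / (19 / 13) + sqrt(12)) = -32701702275 / 483593182846 + 49141125 * sqrt(3) / 483593182846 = -0.07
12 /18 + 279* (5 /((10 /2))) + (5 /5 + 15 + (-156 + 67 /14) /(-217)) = 2701057 /9114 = 296.36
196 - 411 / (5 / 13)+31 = -841.60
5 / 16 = 0.31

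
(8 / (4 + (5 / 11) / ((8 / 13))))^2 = 495616 / 173889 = 2.85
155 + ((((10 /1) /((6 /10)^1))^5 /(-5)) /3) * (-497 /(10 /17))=52806362995 /729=72436711.93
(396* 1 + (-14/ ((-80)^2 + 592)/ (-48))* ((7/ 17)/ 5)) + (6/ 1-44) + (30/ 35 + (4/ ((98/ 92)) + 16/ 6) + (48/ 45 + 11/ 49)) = 256203271649/ 698920320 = 366.57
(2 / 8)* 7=7 / 4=1.75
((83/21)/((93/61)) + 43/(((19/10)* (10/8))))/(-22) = -768029/816354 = -0.94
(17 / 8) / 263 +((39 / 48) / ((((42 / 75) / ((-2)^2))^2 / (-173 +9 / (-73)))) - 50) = -54387892091 / 7526008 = -7226.66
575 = 575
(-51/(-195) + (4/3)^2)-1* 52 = -29227/585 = -49.96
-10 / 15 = -2 / 3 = -0.67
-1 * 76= -76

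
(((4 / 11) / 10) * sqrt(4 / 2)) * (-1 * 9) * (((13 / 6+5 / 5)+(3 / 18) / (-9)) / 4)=-17 * sqrt(2) / 66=-0.36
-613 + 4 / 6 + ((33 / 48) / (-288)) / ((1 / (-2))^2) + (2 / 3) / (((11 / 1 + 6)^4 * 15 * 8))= -294586501463 / 481080960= -612.34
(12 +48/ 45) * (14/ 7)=392/ 15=26.13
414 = 414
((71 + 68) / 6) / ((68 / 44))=1529 / 102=14.99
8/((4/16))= 32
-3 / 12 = -1 / 4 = -0.25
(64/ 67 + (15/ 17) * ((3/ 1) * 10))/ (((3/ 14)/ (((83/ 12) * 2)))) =18149278/ 10251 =1770.49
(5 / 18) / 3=5 / 54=0.09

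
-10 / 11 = -0.91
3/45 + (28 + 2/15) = 141/5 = 28.20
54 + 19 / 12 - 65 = -113 / 12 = -9.42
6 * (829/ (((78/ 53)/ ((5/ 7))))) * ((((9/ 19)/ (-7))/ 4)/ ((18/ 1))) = -2.27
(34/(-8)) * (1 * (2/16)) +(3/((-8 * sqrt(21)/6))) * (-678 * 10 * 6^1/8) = -17/32 +15255 * sqrt(21)/28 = 2496.15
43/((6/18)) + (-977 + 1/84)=-71231/84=-847.99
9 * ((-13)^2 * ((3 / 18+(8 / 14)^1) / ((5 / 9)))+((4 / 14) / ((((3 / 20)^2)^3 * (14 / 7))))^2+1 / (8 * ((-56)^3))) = 587203398205952728139 / 414797967360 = 1415637115.93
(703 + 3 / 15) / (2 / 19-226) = -16701 / 5365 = -3.11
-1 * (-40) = 40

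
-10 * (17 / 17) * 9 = -90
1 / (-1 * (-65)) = 1 / 65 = 0.02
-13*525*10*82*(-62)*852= 295629516000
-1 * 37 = -37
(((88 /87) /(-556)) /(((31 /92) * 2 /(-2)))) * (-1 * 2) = -4048 /374883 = -0.01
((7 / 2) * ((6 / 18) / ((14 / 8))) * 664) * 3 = 1328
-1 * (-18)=18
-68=-68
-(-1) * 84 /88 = 21 /22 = 0.95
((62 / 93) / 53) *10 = 20 / 159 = 0.13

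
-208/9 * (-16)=3328/9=369.78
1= 1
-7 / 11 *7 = -49 / 11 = -4.45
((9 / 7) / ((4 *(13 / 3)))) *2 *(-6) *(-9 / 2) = 4.01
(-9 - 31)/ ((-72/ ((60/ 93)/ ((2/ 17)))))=3.05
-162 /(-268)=81 /134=0.60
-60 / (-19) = 60 / 19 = 3.16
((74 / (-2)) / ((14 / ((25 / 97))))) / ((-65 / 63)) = 1665 / 2522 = 0.66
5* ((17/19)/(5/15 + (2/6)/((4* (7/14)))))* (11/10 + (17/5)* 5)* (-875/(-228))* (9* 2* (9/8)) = 72694125/5776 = 12585.55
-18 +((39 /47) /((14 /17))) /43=-508629 /28294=-17.98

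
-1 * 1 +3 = 2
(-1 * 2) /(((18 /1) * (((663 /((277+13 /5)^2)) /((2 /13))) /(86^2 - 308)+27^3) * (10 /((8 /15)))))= -12313613824 /40899745292663025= -0.00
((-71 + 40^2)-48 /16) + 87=1613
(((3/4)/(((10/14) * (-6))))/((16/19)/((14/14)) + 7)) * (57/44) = -7581/262240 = -0.03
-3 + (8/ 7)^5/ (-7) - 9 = -1444556/ 117649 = -12.28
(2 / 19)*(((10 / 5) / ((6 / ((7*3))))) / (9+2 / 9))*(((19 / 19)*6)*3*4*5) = 45360 / 1577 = 28.76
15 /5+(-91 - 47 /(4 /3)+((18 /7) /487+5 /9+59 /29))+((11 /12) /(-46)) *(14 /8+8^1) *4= -19880072441 /163713816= -121.43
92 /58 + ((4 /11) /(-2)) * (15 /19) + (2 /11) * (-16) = -808 /551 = -1.47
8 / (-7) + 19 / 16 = 5 / 112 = 0.04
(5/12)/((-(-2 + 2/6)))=1/4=0.25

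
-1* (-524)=524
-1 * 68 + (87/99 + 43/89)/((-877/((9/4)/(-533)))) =-31118479252/457624739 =-68.00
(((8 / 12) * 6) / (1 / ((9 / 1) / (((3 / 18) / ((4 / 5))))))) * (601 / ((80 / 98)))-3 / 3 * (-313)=3188317 / 25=127532.68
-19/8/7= -19/56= -0.34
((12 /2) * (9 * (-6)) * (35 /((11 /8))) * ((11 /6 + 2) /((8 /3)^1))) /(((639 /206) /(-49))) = 146262060 /781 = 187275.36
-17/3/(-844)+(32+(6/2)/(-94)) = 31.97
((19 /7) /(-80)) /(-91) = 19 /50960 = 0.00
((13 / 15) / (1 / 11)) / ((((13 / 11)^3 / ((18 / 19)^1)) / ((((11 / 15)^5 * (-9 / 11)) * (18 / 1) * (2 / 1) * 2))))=-68.36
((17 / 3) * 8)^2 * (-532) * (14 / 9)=-137758208 / 81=-1700718.62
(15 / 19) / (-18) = -0.04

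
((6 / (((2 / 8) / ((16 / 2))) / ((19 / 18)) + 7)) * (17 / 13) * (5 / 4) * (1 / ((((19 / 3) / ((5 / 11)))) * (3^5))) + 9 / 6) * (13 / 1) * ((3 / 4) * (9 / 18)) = 24759671 / 3385008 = 7.31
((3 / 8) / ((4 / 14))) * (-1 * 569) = -11949 / 16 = -746.81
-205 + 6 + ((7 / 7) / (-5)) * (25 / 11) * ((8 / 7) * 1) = -15363 / 77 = -199.52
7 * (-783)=-5481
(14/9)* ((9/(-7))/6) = -1/3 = -0.33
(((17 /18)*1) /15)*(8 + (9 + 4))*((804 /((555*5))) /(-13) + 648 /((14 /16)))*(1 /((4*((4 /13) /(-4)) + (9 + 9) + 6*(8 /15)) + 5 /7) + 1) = 1024.49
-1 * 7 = -7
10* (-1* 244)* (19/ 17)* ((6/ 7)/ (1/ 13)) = -3616080/ 119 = -30387.23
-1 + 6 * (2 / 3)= 3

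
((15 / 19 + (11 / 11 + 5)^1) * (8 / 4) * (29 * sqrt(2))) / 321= 2494 * sqrt(2) / 2033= 1.73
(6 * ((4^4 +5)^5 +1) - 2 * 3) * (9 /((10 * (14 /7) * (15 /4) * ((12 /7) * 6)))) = 8478139861107 /100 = 84781398611.07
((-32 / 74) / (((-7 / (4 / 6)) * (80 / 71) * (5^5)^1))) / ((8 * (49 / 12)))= 71 / 198296875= 0.00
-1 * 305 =-305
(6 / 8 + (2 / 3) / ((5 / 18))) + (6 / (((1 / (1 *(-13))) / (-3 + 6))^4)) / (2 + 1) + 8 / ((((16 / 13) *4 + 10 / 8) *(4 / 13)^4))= 4627029.73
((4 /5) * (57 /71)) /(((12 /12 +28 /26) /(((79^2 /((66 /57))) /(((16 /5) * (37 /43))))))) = 1259427559 /2080584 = 605.32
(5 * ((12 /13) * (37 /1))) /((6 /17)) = 6290 /13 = 483.85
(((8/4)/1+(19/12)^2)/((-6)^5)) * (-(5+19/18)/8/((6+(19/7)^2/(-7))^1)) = 24264163/273629601792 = 0.00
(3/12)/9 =1/36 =0.03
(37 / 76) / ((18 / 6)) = 37 / 228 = 0.16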